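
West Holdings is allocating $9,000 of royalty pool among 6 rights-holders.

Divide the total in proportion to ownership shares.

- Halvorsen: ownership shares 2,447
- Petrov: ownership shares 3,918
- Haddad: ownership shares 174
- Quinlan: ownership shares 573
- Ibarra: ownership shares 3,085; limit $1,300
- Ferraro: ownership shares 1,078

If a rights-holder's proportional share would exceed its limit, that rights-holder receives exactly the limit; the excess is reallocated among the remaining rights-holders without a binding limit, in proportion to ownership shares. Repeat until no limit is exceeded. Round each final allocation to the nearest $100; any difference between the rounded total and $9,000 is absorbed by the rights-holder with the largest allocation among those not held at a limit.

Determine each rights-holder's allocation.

Total ownership shares = 11,275.
Pro-rata shares before constraints: Halvorsen 1,953.26; Petrov 3,127.45; Haddad 138.89; Quinlan 457.38; Ibarra 2,462.53; Ferraro 860.49.
Capped: Ibarra ($1,300); balance $7,700 reallocated over remaining ownership shares 8,190.
Shares after redistribution: Halvorsen 2,300.60 → $2,300; Petrov 3,683.59 → $3,700; Haddad 163.59 → $200; Quinlan 538.72 → $500; Ferraro 1,013.50 → $1,000.

Halvorsen: $2,300 · Petrov: $3,700 · Haddad: $200 · Quinlan: $500 · Ibarra: $1,300 · Ferraro: $1,000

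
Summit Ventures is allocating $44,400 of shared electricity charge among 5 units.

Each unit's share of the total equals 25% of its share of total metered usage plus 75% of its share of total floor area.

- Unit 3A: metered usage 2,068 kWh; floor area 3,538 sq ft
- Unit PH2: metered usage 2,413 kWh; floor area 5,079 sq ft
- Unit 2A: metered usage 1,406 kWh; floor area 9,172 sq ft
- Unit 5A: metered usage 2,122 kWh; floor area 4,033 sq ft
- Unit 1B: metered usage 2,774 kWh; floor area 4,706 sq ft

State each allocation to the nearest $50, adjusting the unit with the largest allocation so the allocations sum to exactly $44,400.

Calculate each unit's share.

Totals — metered usage 10,783, floor area 26,528.
Blended shares (25% metered usage + 75% floor area): Unit 3A 0.1480; Unit PH2 0.1995; Unit 2A 0.2919; Unit 5A 0.1632; Unit 1B 0.1974.
Unrounded shares: Unit 3A 6,569.97; Unit PH2 8,859.49; Unit 2A 12,960.74; Unit 5A 7,246.92; Unit 1B 8,762.89.
After rounding ($50): Unit 3A $6,550; Unit PH2 $8,850; Unit 2A $12,950; Unit 5A $7,250; Unit 1B $8,750. Sum = $44,350.
Difference $44,400 − $44,350 = +$50 applied to largest allocation (Unit 2A): Unit 2A becomes $13,000.

Unit 3A: $6,550 | Unit PH2: $8,850 | Unit 2A: $13,000 | Unit 5A: $7,250 | Unit 1B: $8,750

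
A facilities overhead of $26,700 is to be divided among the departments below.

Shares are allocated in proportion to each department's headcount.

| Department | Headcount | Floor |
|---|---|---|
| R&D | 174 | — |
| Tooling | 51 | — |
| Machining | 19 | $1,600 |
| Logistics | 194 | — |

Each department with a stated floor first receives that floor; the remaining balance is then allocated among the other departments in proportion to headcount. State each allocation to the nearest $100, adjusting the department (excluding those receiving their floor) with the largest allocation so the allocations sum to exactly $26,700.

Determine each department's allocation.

Guaranteed amounts: Machining $1,600. Remaining pool $25,100.
Remaining pool split over remaining headcount 419: R&D 10,423.39 → $10,400; Tooling 3,055.13 → $3,100; Logistics 11,621.48 → $11,600.

R&D: $10,400 · Tooling: $3,100 · Machining: $1,600 · Logistics: $11,600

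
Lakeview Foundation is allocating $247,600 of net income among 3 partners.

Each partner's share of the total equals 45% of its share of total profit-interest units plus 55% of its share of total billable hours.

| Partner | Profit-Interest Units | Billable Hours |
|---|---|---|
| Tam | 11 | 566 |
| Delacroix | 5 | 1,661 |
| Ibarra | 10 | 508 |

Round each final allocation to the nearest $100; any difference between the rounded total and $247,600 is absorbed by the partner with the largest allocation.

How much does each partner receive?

Tam: $75,300; Delacroix: $104,200; Ibarra: $68,100

Totals — profit-interest units 26, billable hours 2,735.
Combined weights (45% profit-interest units + 55% billable hours): Tam 0.3042; Delacroix 0.4206; Ibarra 0.2752.
Unrounded shares: Tam 75,321.27; Delacroix 104,130.75; Ibarra 68,147.97.
After rounding ($100): Tam $75,300; Delacroix $104,100; Ibarra $68,100. Sum = $247,500.
Difference $247,600 − $247,500 = +$100 applied to largest allocation (Delacroix): Delacroix becomes $104,200.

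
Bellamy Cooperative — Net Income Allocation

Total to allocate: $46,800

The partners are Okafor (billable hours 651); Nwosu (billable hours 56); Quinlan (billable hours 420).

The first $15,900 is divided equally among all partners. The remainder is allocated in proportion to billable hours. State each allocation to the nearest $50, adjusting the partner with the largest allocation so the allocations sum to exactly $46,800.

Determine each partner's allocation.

Okafor: $23,150 · Nwosu: $6,850 · Quinlan: $16,800

$15,900 shared equally gives $5,300 per partner.
Remainder $30,900 by billable hours (total 1,127): Okafor 17,849.07 → $17,850; Nwosu 1,535.40 → $1,550; Quinlan 11,515.53 → $11,500.
Totals: Okafor $5,300 + $17,850 = $23,150; Nwosu $5,300 + $1,550 = $6,850; Quinlan $5,300 + $11,500 = $16,800.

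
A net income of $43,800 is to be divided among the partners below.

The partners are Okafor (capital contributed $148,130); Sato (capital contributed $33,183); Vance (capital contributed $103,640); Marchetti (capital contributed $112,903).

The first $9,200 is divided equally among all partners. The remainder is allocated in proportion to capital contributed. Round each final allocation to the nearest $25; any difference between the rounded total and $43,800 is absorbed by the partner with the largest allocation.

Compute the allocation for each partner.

Okafor: $15,175; Sato: $5,175; Vance: $11,325; Marchetti: $12,125

Equal tier: $9,200 ÷ 4 = $2,300 apiece.
Remainder $34,600 by capital contributed (total 397,856): Okafor 12,882.29 → $12,875; Sato 2,885.80 → $2,875; Vance 9,013.17 → $9,025; Marchetti 9,818.74 → $9,825.
Totals: Okafor $2,300 + $12,875 = $15,175; Sato $2,300 + $2,875 = $5,175; Vance $2,300 + $9,025 = $11,325; Marchetti $2,300 + $9,825 = $12,125.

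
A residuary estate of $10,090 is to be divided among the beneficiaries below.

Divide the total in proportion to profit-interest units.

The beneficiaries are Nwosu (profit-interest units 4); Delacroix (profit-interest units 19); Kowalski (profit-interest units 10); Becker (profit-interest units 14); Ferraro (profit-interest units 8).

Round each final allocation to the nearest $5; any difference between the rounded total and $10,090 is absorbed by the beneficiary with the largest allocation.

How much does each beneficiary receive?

Nwosu: $735 | Delacroix: $3,480 | Kowalski: $1,835 | Becker: $2,570 | Ferraro: $1,470

Sum of profit-interest units: 55.
Raw shares: Nwosu 4/55 × $10,090 = 733.82; Delacroix 19/55 × $10,090 = 3,485.64; Kowalski 10/55 × $10,090 = 1,834.55; Becker 14/55 × $10,090 = 2,568.36; Ferraro 8/55 × $10,090 = 1,467.64.
Rounded to nearest $5: Nwosu $735; Delacroix $3,485; Kowalski $1,835; Becker $2,570; Ferraro $1,470. Sum = $10,095.
Difference $10,090 − $10,095 = −$5 applied to largest allocation (Delacroix): Delacroix becomes $3,480.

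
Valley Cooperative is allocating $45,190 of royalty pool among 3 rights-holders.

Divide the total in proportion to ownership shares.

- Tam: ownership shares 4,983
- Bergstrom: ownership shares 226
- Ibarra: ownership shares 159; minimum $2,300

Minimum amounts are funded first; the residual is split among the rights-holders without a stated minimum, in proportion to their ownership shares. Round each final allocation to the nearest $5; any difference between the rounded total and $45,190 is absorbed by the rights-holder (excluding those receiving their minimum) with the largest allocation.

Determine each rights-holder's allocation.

Minimums first: Ibarra $2,300. Remaining pool $42,890.
Remaining pool split over remaining ownership shares 5,209: Tam 41,029.16 → $41,030; Bergstrom 1,860.84 → $1,860.

Tam: $41,030 · Bergstrom: $1,860 · Ibarra: $2,300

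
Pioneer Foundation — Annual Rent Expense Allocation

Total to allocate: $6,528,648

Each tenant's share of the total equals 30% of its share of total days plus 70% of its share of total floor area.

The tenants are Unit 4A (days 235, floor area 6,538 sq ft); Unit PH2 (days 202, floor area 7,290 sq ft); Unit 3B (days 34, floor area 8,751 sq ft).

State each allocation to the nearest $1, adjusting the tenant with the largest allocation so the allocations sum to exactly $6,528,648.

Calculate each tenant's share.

Totals — days 471, floor area 22,579.
Blended shares (30% days + 70% floor area): Unit 4A 0.3524; Unit PH2 0.3547; Unit 3B 0.2930.
Pro-rata amounts: Unit 4A 2,300,527.74; Unit PH2 2,315,508.32; Unit 3B 1,912,611.94.
At nearest $1: Unit 4A $2,300,528; Unit PH2 $2,315,508; Unit 3B $1,912,612. Sum = $6,528,648.
Rounded total matches; no reconciliation needed.

Unit 4A: $2,300,528 | Unit PH2: $2,315,508 | Unit 3B: $1,912,612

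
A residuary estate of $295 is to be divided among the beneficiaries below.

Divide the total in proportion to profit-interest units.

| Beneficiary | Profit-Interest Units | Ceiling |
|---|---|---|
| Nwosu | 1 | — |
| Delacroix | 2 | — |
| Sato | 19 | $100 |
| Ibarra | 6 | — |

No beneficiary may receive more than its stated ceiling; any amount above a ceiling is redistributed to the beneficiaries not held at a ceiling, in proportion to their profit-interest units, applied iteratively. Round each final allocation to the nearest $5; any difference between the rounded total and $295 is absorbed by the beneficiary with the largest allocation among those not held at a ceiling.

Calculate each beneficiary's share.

Nwosu: $20 | Delacroix: $45 | Sato: $100 | Ibarra: $130

Profit-interest units total: 28.
Proportional shares (ignoring caps): Nwosu 10.54; Delacroix 21.07; Sato 200.18; Ibarra 63.21.
Cap binds for Sato ($100); balance $195 reallocated over remaining profit-interest units 9.
Redistributed shares: Nwosu 21.67 → $20; Delacroix 43.33 → $45; Ibarra 130.00 → $130.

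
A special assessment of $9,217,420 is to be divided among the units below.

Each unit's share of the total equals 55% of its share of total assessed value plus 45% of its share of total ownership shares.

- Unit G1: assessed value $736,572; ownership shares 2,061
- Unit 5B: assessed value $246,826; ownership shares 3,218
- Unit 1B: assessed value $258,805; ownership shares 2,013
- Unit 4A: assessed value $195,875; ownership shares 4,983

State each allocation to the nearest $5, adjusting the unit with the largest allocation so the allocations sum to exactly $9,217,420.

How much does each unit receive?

Unit G1: $3,293,030 | Unit 5B: $1,957,515 | Unit 1B: $1,592,565 | Unit 4A: $2,374,310

Totals — assessed value 1,438,078, ownership shares 12,275.
Composite weights (55% assessed value + 45% ownership shares): Unit G1 0.3573; Unit 5B 0.2124; Unit 1B 0.1728; Unit 4A 0.2576.
Proportional shares: Unit G1 3,293,030.13; Unit 5B 1,957,515.50; Unit 1B 1,592,563.51; Unit 4A 2,374,310.86.
Rounded to nearest $5: Unit G1 $3,293,030; Unit 5B $1,957,515; Unit 1B $1,592,565; Unit 4A $2,374,310. Sum = $9,217,420.
No rounding difference to absorb.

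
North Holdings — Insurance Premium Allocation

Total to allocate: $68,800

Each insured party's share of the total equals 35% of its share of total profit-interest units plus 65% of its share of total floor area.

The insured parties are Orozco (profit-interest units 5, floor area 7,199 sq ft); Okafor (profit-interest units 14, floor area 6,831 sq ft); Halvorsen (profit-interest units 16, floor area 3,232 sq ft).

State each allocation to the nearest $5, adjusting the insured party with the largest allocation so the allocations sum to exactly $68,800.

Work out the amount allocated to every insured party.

Orozco: $22,090; Okafor: $27,330; Halvorsen: $19,380

Totals — profit-interest units 35, floor area 17,262.
Combined weights (35% profit-interest units + 65% floor area): Orozco 0.3211; Okafor 0.3972; Halvorsen 0.2817.
Unrounded shares: Orozco 22,090.17; Okafor 27,328.81; Halvorsen 19,381.02.
At nearest $5: Orozco $22,090; Okafor $27,330; Halvorsen $19,380. Sum = $68,800.
No rounding difference to absorb.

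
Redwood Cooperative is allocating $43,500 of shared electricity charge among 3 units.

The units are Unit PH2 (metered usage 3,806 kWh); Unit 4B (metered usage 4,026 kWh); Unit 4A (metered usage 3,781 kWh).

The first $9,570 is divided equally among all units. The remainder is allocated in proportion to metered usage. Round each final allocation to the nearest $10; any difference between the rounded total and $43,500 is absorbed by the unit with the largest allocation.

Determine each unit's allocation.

Unit PH2: $14,310 | Unit 4B: $14,950 | Unit 4A: $14,240

Equal tier: $9,570 ÷ 3 = $3,190 apiece.
Remainder $33,930 by metered usage (total 11,613): Unit PH2 11,120.09 → $11,120; Unit 4B 11,762.87 → $11,760; Unit 4A 11,047.04 → $11,050.
Totals: Unit PH2 $3,190 + $11,120 = $14,310; Unit 4B $3,190 + $11,760 = $14,950; Unit 4A $3,190 + $11,050 = $14,240.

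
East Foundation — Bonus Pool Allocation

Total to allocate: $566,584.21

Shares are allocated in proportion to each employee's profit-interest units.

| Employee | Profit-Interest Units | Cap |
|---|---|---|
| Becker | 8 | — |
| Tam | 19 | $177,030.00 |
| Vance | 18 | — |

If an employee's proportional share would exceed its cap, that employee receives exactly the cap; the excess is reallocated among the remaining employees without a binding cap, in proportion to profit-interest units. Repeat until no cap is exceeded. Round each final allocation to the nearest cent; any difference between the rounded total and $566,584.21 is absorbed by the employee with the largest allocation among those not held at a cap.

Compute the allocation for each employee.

Sum of profit-interest units: 45.
Unconstrained shares: Becker 100,726.0818; Tam 239,224.4442; Vance 226,633.6840.
Capped: Tam ($177,030.00); remaining pool $389,554.21 reallocated over remaining profit-interest units 26.
Remaining shares: Becker 119,862.8338 → $119,862.83; Vance 269,691.3762 → $269,691.38.

Becker: $119,862.83 · Tam: $177,030.00 · Vance: $269,691.38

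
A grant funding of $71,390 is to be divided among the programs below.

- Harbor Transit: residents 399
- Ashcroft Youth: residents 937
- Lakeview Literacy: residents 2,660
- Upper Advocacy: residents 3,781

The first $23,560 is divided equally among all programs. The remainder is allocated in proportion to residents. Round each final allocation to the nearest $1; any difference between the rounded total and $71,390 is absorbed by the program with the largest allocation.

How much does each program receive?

$23,560 shared equally gives $5,890 per program.
Remainder $47,830 by residents (total 7,777): Harbor Transit 2,453.92 → $2,454; Ashcroft Youth 5,762.72 → $5,763; Lakeview Literacy 16,359.496 → $16,359; Upper Advocacy 23,253.85 → $23,254.
Totals: Harbor Transit $5,890 + $2,454 = $8,344; Ashcroft Youth $5,890 + $5,763 = $11,653; Lakeview Literacy $5,890 + $16,359 = $22,249; Upper Advocacy $5,890 + $23,254 = $29,144.

Harbor Transit: $8,344 · Ashcroft Youth: $11,653 · Lakeview Literacy: $22,249 · Upper Advocacy: $29,144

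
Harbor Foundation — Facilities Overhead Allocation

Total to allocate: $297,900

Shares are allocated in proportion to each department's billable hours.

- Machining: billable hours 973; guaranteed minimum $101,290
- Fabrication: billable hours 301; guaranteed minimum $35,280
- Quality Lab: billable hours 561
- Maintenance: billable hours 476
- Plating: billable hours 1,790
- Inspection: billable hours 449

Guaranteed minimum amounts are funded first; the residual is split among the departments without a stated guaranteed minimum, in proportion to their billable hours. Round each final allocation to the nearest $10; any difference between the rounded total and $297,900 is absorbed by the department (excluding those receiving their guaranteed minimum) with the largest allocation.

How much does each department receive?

Minimums first: Machining $101,290; Fabrication $35,280. Balance $161,330.
Balance split over remaining billable hours 3,276: Quality Lab 27,627.02 → $27,630; Maintenance 23,441.11 → $23,440; Plating 88,150.40 → $88,150; Inspection 22,111.47 → $22,110.

Machining: $101,290 | Fabrication: $35,280 | Quality Lab: $27,630 | Maintenance: $23,440 | Plating: $88,150 | Inspection: $22,110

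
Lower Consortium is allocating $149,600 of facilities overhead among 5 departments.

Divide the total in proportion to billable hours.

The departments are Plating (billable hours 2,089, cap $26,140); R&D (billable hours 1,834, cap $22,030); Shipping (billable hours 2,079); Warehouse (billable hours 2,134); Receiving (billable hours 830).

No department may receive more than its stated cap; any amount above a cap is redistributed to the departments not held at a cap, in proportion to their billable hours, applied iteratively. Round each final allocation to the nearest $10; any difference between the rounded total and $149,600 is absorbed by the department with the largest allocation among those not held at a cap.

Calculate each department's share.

Plating: $26,140 · R&D: $22,030 · Shipping: $41,810 · Warehouse: $42,930 · Receiving: $16,690

Sum of billable hours: 8,966.
Unconstrained shares: Plating 34,855.50; R&D 30,600.76; Shipping 34,688.65; Warehouse 35,606.34; Receiving 13,848.76.
Cap binds for Plating ($26,140), R&D ($22,030); balance $101,430 reallocated over remaining billable hours 5,043.
Redistributed shares: Shipping 41,814.99 → $41,810; Warehouse 42,921.20 → $42,920; Receiving 16,693.81 → $16,690.
Rounding difference +$10 applied to Warehouse → $42,930.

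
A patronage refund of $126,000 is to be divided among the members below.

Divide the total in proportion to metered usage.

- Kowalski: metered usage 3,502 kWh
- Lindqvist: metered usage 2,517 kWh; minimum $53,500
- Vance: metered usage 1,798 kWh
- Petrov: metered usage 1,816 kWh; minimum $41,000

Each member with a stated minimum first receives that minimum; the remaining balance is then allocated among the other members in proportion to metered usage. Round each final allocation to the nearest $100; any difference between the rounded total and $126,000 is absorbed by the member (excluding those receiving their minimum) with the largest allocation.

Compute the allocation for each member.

Kowalski: $20,800; Lindqvist: $53,500; Vance: $10,700; Petrov: $41,000

Guaranteed amounts: Lindqvist $53,500; Petrov $41,000. Remaining pool $31,500.
Remaining pool split over remaining metered usage 5,300: Kowalski 20,813.77 → $20,800; Vance 10,686.23 → $10,700.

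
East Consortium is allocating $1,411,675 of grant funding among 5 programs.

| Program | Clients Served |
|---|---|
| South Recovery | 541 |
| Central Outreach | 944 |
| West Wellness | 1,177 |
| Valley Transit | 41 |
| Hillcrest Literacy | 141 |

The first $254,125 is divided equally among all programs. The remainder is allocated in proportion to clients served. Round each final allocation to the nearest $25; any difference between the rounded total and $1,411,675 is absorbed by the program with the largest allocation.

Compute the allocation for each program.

$254,125 shared equally gives $50,825 per program.
Remainder $1,157,550 by clients served (total 2,844): South Recovery 220,194.99 → $220,200; Central Outreach 384,221.94 → $384,225; West Wellness 479,056.38 → $479,050; Valley Transit 16,687.61 → $16,700; Hillcrest Literacy 57,389.08 → $57,400.
Rounding difference −$25 on remainder applied to West Wellness.
Totals: South Recovery $50,825 + $220,200 = $271,025; Central Outreach $50,825 + $384,225 = $435,050; West Wellness $50,825 + $479,025 = $529,850; Valley Transit $50,825 + $16,700 = $67,525; Hillcrest Literacy $50,825 + $57,400 = $108,225.

South Recovery: $271,025 | Central Outreach: $435,050 | West Wellness: $529,850 | Valley Transit: $67,525 | Hillcrest Literacy: $108,225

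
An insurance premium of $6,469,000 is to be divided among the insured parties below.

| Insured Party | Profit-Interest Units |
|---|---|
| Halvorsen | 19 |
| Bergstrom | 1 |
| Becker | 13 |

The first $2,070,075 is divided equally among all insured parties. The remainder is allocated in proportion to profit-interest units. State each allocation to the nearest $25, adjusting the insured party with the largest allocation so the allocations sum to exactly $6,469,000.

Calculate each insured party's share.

Equal tier: $2,070,075 ÷ 3 = $690,025 apiece.
Remainder $4,398,925 by profit-interest units (total 33): Halvorsen 2,532,714.39 → $2,532,725; Bergstrom 133,300.76 → $133,300; Becker 1,732,909.85 → $1,732,900.
Totals: Halvorsen $690,025 + $2,532,725 = $3,222,750; Bergstrom $690,025 + $133,300 = $823,325; Becker $690,025 + $1,732,900 = $2,422,925.

Halvorsen: $3,222,750 · Bergstrom: $823,325 · Becker: $2,422,925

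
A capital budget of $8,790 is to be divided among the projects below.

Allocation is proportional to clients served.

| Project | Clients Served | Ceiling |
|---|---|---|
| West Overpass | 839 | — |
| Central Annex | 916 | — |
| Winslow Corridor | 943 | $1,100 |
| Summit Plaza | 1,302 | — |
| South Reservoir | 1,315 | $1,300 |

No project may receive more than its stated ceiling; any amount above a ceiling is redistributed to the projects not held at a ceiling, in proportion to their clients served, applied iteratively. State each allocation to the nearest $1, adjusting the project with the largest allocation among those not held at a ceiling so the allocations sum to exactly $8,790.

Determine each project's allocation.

West Overpass: $1,754 · Central Annex: $1,915 · Winslow Corridor: $1,100 · Summit Plaza: $2,721 · South Reservoir: $1,300

Total clients served = 5,315.
Pro-rata shares before constraints: West Overpass 1,387.55; Central Annex 1,514.89; Winslow Corridor 1,559.54; Summit Plaza 2,153.26; South Reservoir 2,174.76.
Cap binds for Winslow Corridor ($1,100), South Reservoir ($1,300); balance $6,390 reallocated over remaining clients served 3,057.
Shares after redistribution: West Overpass 1,753.75 → $1,754; Central Annex 1,914.70 → $1,915; Summit Plaza 2,721.55 → $2,722.
Rounding difference −$1 applied to Summit Plaza → $2,721.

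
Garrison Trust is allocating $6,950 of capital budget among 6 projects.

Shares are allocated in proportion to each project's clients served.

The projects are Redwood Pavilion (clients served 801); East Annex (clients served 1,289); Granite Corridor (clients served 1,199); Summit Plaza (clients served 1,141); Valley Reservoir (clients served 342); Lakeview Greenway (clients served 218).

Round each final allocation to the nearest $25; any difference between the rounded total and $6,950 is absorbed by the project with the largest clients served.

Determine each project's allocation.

Redwood Pavilion: $1,125 | East Annex: $1,775 | Granite Corridor: $1,675 | Summit Plaza: $1,600 | Valley Reservoir: $475 | Lakeview Greenway: $300

Sum of clients served: 801 + 1,289 + 1,199 + 1,141 + 342 + 218 = 4,990.
Pro-rata amounts: Redwood Pavilion 1,115.62; East Annex 1,795.30; Granite Corridor 1,669.95; Summit Plaza 1,589.17; Valley Reservoir 476.33; Lakeview Greenway 303.63.
After rounding ($25): Redwood Pavilion $1,125; East Annex $1,800; Granite Corridor $1,675; Summit Plaza $1,600; Valley Reservoir $475; Lakeview Greenway $300. Sum = $6,975.
Difference $6,950 − $6,975 = −$25 applied to largest clients served (East Annex): East Annex becomes $1,775.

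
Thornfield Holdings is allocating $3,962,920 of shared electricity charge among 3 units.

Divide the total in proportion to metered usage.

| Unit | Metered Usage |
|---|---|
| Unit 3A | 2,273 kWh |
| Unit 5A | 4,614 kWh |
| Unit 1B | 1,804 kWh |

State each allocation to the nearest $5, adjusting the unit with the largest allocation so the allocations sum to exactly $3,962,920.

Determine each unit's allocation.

Unit 3A: $1,036,440 · Unit 5A: $2,103,895 · Unit 1B: $822,585

Metered usage total: 8,691.
Raw shares: Unit 3A 2,273/8,691 × $3,962,920 = 1,036,441.97; Unit 5A 4,614/8,691 × $3,962,920 = 2,103,890.56; Unit 1B 1,804/8,691 × $3,962,920 = 822,587.47.
At nearest $5: Unit 3A $1,036,440; Unit 5A $2,103,890; Unit 1B $822,585. Sum = $3,962,915.
Difference $3,962,920 − $3,962,915 = +$5 applied to largest allocation (Unit 5A): Unit 5A becomes $2,103,895.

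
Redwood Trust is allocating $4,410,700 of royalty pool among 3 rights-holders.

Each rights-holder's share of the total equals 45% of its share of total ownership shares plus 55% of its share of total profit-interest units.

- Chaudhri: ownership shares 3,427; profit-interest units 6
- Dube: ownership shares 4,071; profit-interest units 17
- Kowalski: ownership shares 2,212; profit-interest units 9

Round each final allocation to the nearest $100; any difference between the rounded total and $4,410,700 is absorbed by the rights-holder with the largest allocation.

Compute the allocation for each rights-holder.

Chaudhri: $1,155,400 | Dube: $2,120,900 | Kowalski: $1,134,400

Ownership shares total 9,710; profit-interest units total 32.
Composite weights (45% ownership shares + 55% profit-interest units): Chaudhri 0.2619; Dube 0.4809; Kowalski 0.2572.
Proportional shares: Chaudhri 1,155,364.35; Dube 2,120,901.96; Kowalski 1,134,433.69.
Rounded to nearest $100: Chaudhri $1,155,400; Dube $2,120,900; Kowalski $1,134,400. Sum = $4,410,700.
No rounding difference to absorb.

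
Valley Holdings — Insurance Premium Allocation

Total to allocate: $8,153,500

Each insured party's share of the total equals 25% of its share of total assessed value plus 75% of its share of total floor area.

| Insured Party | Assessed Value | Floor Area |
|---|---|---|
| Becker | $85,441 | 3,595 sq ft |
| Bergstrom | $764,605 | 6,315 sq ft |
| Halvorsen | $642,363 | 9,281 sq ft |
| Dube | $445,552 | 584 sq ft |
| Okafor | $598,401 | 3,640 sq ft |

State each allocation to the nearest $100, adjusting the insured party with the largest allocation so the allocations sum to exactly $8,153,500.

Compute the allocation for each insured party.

Becker: $1,007,500 | Bergstrom: $2,263,700 | Halvorsen: $2,940,200 | Dube: $510,600 | Okafor: $1,431,500

Assessed value total 2,536,362; floor area total 23,415.
Combined weights (25% assessed value + 75% floor area): Becker 0.1236; Bergstrom 0.2776; Halvorsen 0.3606; Dube 0.0626; Okafor 0.1756.
Unrounded shares: Becker 1,007,545.56; Bergstrom 2,263,725.71; Halvorsen 2,940,093.20; Dube 510,591.75; Okafor 1,431,543.78.
Rounded to nearest $100: Becker $1,007,500; Bergstrom $2,263,700; Halvorsen $2,940,100; Dube $510,600; Okafor $1,431,500. Sum = $8,153,400.
Difference $8,153,500 − $8,153,400 = +$100 applied to largest allocation (Halvorsen): Halvorsen becomes $2,940,200.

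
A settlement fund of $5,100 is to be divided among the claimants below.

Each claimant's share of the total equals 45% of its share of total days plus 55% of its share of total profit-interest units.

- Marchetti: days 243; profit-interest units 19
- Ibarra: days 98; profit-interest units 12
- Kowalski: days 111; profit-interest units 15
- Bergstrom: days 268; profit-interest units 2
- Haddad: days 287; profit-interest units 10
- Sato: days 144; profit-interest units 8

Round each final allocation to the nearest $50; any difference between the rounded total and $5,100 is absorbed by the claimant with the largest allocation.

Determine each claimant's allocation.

Marchetti: $1,300 · Ibarra: $700 · Kowalski: $850 · Bergstrom: $600 · Haddad: $1,000 · Sato: $650

Days total 1,151; profit-interest units total 66.
Combined weights (45% days + 55% profit-interest units): Marchetti 0.2533; Ibarra 0.1383; Kowalski 0.1684; Bergstrom 0.1214; Haddad 0.1955; Sato 0.1230.
Pro-rata amounts: Marchetti 1,292.02; Ibarra 705.40; Kowalski 858.82; Bergstrom 619.37; Haddad 997.25; Sato 627.12.
At nearest $50: Marchetti $1,300; Ibarra $700; Kowalski $850; Bergstrom $600; Haddad $1,000; Sato $650. Sum = $5,100.
No rounding difference to absorb.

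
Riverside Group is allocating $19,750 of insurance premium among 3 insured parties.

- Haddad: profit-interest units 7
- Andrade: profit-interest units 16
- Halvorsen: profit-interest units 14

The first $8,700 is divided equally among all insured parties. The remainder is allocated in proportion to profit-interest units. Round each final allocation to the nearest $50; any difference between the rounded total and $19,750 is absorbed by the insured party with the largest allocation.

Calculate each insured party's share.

Haddad: $5,000 · Andrade: $7,650 · Halvorsen: $7,100

Equal tier: $8,700 ÷ 3 = $2,900 apiece.
Remainder $11,050 by profit-interest units (total 37): Haddad 2,090.54 → $2,100; Andrade 4,778.38 → $4,800; Halvorsen 4,181.08 → $4,200.
Rounding difference −$50 on remainder applied to Andrade.
Totals: Haddad $2,900 + $2,100 = $5,000; Andrade $2,900 + $4,750 = $7,650; Halvorsen $2,900 + $4,200 = $7,100.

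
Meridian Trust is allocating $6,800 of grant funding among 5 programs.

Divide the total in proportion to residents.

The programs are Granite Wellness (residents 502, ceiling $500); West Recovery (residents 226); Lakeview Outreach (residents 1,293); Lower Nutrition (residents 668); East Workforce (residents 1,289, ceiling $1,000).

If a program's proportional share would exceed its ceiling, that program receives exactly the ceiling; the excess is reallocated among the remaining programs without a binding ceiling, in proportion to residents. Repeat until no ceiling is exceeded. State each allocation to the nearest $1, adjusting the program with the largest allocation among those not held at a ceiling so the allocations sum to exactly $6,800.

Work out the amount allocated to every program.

Granite Wellness: $500; West Recovery: $548; Lakeview Outreach: $3,133; Lower Nutrition: $1,619; East Workforce: $1,000

Total residents = 3,978.
Proportional shares (ignoring caps): Granite Wellness 858.12; West Recovery 386.32; Lakeview Outreach 2,210.26; Lower Nutrition 1,141.88; East Workforce 2,203.42.
Cap binds for Granite Wellness ($500), East Workforce ($1,000); balance $5,300 reallocated over remaining residents 2,187.
Redistributed shares: West Recovery 547.69 → $548; Lakeview Outreach 3,133.47 → $3,133; Lower Nutrition 1,618.84 → $1,619.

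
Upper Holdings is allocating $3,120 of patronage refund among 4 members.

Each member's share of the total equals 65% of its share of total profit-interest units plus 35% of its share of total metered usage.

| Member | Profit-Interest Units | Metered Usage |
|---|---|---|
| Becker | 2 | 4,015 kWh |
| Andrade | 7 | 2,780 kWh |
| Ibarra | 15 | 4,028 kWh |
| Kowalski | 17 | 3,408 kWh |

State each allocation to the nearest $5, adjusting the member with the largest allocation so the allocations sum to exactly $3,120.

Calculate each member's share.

Becker: $405; Andrade: $560; Ibarra: $1,050; Kowalski: $1,105

Profit-interest units total 41; metered usage total 14,231.
Blended shares (65% profit-interest units + 35% metered usage): Becker 0.1305; Andrade 0.1793; Ibarra 0.3369; Kowalski 0.3533.
Unrounded shares: Becker 407.01; Andrade 559.56; Ibarra 1,051.04; Kowalski 1,102.39.
Rounded to nearest $5: Becker $405; Andrade $560; Ibarra $1,050; Kowalski $1,100. Sum = $3,115.
Difference $3,120 − $3,115 = +$5 applied to largest allocation (Kowalski): Kowalski becomes $1,105.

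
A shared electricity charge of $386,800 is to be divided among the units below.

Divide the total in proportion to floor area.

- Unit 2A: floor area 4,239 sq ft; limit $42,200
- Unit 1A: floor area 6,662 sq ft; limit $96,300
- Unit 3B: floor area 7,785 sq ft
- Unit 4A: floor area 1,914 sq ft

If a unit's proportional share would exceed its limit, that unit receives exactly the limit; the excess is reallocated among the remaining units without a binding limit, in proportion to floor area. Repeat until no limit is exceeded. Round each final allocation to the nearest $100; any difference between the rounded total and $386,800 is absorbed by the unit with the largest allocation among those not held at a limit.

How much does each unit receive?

Combined floor area = 20,600.
Pro-rata shares before constraints: Unit 2A 79,594.43; Unit 1A 125,090.37; Unit 3B 146,176.60; Unit 4A 35,938.60.
Capped: Unit 2A ($42,200), Unit 1A ($96,300); balance $248,300 reallocated over remaining floor area 9,699.
Shares after redistribution: Unit 3B 199,300.49 → $199,300; Unit 4A 48,999.51 → $49,000.

Unit 2A: $42,200 · Unit 1A: $96,300 · Unit 3B: $199,300 · Unit 4A: $49,000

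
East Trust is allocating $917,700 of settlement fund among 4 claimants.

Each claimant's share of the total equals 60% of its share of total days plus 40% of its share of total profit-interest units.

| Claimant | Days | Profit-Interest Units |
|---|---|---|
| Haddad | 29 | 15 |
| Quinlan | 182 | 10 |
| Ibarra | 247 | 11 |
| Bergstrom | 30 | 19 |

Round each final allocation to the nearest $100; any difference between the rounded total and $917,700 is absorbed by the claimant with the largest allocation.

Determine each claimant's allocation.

Totals — days 488, profit-interest units 55.
Blended shares (60% days + 40% profit-interest units): Haddad 0.1447; Quinlan 0.2965; Ibarra 0.3837; Bergstrom 0.1751.
Proportional shares: Haddad 132,834.00; Quinlan 272,096.00; Ibarra 352,110.96; Bergstrom 160,659.04.
Rounded to nearest $100: Haddad $132,800; Quinlan $272,100; Ibarra $352,100; Bergstrom $160,700. Sum = $917,700.
Sum already equals the total — no adjustment.

Haddad: $132,800 · Quinlan: $272,100 · Ibarra: $352,100 · Bergstrom: $160,700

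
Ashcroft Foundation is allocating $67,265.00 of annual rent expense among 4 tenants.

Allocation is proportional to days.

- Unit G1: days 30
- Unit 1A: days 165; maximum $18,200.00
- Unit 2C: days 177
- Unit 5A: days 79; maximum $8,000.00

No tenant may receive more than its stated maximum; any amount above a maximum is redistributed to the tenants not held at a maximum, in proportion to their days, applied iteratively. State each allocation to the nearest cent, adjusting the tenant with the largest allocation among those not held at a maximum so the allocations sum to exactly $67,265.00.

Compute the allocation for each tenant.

Days total: 451.
Unconstrained shares: Unit G1 4,474.3902; Unit 1A 24,609.1463; Unit 2C 26,398.9024; Unit 5A 11,782.5610.
Cap binds for Unit 1A ($18,200.00), Unit 5A ($8,000.00); balance $41,065.00 reallocated over remaining days 207.
Shares after redistribution: Unit G1 5,951.4493 → $5,951.45; Unit 2C 35,113.5507 → $35,113.55.

Unit G1: $5,951.45; Unit 1A: $18,200.00; Unit 2C: $35,113.55; Unit 5A: $8,000.00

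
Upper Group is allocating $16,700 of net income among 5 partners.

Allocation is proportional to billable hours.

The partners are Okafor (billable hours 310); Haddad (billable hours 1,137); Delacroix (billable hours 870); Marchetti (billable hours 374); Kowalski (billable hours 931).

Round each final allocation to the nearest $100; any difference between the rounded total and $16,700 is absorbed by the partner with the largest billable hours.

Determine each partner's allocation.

Okafor: $1,400 | Haddad: $5,300 | Delacroix: $4,000 | Marchetti: $1,700 | Kowalski: $4,300

Combined billable hours = 3,622.
Proportional shares: Okafor 310/3,622 × $16,700 = 1,429.32; Haddad 1,137/3,622 × $16,700 = 5,242.38; Delacroix 870/3,622 × $16,700 = 4,011.32; Marchetti 374/3,622 × $16,700 = 1,724.41; Kowalski 931/3,622 × $16,700 = 4,292.57.
At nearest $100: Okafor $1,400; Haddad $5,200; Delacroix $4,000; Marchetti $1,700; Kowalski $4,300. Sum = $16,600.
Difference $16,700 − $16,600 = +$100 applied to largest billable hours (Haddad): Haddad becomes $5,300.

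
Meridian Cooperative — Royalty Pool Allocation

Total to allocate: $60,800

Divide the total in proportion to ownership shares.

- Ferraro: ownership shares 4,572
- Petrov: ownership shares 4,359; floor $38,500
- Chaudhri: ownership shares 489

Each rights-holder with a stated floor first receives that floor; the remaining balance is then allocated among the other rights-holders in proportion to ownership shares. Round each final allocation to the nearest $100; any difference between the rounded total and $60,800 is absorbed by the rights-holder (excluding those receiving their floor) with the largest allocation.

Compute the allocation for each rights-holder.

Guaranteed amounts: Petrov $38,500. Remaining pool $22,300.
Remaining pool split over remaining ownership shares 5,061: Ferraro 20,145.35 → $20,100; Chaudhri 2,154.65 → $2,200.

Ferraro: $20,100; Petrov: $38,500; Chaudhri: $2,200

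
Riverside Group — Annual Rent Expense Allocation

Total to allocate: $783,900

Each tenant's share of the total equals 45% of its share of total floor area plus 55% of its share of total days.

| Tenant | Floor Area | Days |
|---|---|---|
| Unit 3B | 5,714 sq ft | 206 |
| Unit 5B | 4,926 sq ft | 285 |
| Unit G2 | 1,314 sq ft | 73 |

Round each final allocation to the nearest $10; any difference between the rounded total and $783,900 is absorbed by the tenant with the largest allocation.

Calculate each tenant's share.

Unit 3B: $326,090 · Unit 5B: $363,230 · Unit G2: $94,580

Totals — floor area 11,954, days 564.
Composite weights (45% floor area + 55% days): Unit 3B 0.4160; Unit 5B 0.4634; Unit G2 0.1207.
Pro-rata amounts: Unit 3B 326,091.48; Unit 5B 363,228.98; Unit G2 94,579.54.
After rounding ($10): Unit 3B $326,090; Unit 5B $363,230; Unit G2 $94,580. Sum = $783,900.
Sum already equals the total — no adjustment.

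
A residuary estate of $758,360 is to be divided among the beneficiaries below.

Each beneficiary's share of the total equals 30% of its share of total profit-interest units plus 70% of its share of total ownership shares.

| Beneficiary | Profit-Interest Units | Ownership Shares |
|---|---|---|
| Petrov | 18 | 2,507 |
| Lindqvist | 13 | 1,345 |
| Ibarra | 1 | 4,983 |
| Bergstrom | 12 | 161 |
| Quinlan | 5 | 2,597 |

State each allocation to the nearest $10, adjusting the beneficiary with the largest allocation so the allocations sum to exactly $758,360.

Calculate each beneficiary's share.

Totals — profit-interest units 49, ownership shares 11,593.
Composite weights (30% profit-interest units + 70% ownership shares): Petrov 0.2616; Lindqvist 0.1608; Ibarra 0.3070; Bergstrom 0.0832; Quinlan 0.1874.
Proportional shares: Petrov 198,371.74; Lindqvist 121,947.80; Ibarra 232,818.26; Bergstrom 63,088.55; Quinlan 142,133.64.
At nearest $10: Petrov $198,370; Lindqvist $121,950; Ibarra $232,820; Bergstrom $63,090; Quinlan $142,130. Sum = $758,360.
Sum already equals the total — no adjustment.

Petrov: $198,370 | Lindqvist: $121,950 | Ibarra: $232,820 | Bergstrom: $63,090 | Quinlan: $142,130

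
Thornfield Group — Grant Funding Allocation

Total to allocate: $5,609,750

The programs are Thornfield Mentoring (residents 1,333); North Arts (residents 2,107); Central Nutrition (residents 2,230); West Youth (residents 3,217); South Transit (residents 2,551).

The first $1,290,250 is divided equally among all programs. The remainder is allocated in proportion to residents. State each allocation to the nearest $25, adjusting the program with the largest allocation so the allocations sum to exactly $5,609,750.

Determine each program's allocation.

First tranche $1,290,250 split equally: $258,050 each.
Remainder $4,319,500 by residents (total 11,438): Thornfield Mentoring 503,400.38 → $503,400; North Arts 795,697.37 → $795,700; Central Nutrition 842,147.67 → $842,150; West Youth 1,214,882.98 → $1,214,875; South Transit 963,371.61 → $963,375.
Totals: Thornfield Mentoring $258,050 + $503,400 = $761,450; North Arts $258,050 + $795,700 = $1,053,750; Central Nutrition $258,050 + $842,150 = $1,100,200; West Youth $258,050 + $1,214,875 = $1,472,925; South Transit $258,050 + $963,375 = $1,221,425.

Thornfield Mentoring: $761,450 | North Arts: $1,053,750 | Central Nutrition: $1,100,200 | West Youth: $1,472,925 | South Transit: $1,221,425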